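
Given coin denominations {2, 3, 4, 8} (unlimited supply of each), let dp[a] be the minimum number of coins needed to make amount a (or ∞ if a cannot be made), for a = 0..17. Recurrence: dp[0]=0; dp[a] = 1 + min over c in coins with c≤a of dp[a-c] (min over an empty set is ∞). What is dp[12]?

 a  0  1  2  3  4  5  6  7  8  9 10 11 12 13 14 15 16 17
dp  0  -  1  1  1  2  2  2  1  3  2  2  2  3  3  3  2  4
(- denotes ∞ / unreachable)

2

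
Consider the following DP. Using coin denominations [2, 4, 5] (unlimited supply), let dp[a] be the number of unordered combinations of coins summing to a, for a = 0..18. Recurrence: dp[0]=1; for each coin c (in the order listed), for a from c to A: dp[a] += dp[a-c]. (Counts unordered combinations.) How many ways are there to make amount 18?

after  coin     0     1     2     3     4     5     6     7     8     9    10    11    12    13    14    15    16    17    18
          2     1     0     1     0     1     0     1     0     1     0     1     0     1     0     1     0     1     0     1
          4     1     0     1     0     2     0     2     0     3     0     3     0     4     0     4     0     5     0     5
          5     1     0     1     0     2     1     2     1     3     2     4     2     5     3     6     4     7     5     8

8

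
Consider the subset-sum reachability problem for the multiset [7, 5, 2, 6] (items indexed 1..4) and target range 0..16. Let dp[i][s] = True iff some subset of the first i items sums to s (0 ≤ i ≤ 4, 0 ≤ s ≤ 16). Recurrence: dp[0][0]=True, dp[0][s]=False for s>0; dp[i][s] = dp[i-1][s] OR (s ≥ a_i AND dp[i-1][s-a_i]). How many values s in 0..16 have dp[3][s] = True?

7

i\s   0   1   2   3   4   5   6   7   8   9  10  11  12  13  14  15  16
  0   T   F   F   F   F   F   F   F   F   F   F   F   F   F   F   F   F
  1   T   F   F   F   F   F   F   T   F   F   F   F   F   F   F   F   F
  2   T   F   F   F   F   T   F   T   F   F   F   F   T   F   F   F   F
  3   T   F   T   F   F   T   F   T   F   T   F   F   T   F   T   F   F
  4   T   F   T   F   F   T   T   T   T   T   F   T   T   T   T   T   F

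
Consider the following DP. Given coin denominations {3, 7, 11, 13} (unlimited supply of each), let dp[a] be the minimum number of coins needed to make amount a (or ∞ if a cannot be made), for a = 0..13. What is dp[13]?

 a  0  1  2  3  4  5  6  7  8  9 10 11 12 13
dp  0  -  -  1  -  -  2  1  -  3  2  1  4  1
(- denotes ∞ / unreachable)

1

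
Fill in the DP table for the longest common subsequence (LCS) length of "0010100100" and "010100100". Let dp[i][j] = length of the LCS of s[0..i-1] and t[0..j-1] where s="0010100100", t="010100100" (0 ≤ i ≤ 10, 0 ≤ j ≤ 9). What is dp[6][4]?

4

   ''  0  1  0  1  0  0  1  0  0
''  0  0  0  0  0  0  0  0  0  0
 0  0  1  1  1  1  1  1  1  1  1
 0  0  1  1  2  2  2  2  2  2  2
 1  0  1  2  2  3  3  3  3  3  3
 0  0  1  2  3  3  4  4  4  4  4
 1  0  1  2  3  4  4  4  5  5  5
 0  0  1  2  3  4  5  5  5  6  6
 0  0  1  2  3  4  5  6  6  6  7
 1  0  1  2  3  4  5  6  7  7  7
 0  0  1  2  3  4  5  6  7  8  8
 0  0  1  2  3  4  5  6  7  8  9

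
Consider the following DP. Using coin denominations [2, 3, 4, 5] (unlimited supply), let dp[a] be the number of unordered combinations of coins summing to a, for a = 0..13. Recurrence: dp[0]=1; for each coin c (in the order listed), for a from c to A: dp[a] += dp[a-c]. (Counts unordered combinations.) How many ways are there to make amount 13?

10

after  coin     0     1     2     3     4     5     6     7     8     9    10    11    12    13
          2     1     0     1     0     1     0     1     0     1     0     1     0     1     0
          3     1     0     1     1     1     1     2     1     2     2     2     2     3     2
          4     1     0     1     1     2     1     3     2     4     3     5     4     7     5
          5     1     0     1     1     2     2     3     3     5     5     7     7    10    10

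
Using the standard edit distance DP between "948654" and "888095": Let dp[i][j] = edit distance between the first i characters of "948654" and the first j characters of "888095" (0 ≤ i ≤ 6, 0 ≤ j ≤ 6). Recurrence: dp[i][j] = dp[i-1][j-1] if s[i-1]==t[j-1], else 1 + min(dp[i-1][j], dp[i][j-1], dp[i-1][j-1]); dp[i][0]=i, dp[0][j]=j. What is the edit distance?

5

   ''  8  8  8  0  9  5
''  0  1  2  3  4  5  6
 9  1  1  2  3  4  4  5
 4  2  2  2  3  4  5  5
 8  3  2  2  2  3  4  5
 6  4  3  3  3  3  4  5
 5  5  4  4  4  4  4  4
 4  6  5  5  5  5  5  5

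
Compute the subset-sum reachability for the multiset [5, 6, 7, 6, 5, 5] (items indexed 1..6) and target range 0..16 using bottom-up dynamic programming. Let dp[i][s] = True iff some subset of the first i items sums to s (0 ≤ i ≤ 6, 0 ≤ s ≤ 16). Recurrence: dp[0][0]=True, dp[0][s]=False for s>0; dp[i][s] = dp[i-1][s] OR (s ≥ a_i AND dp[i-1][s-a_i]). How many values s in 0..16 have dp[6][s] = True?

i\s   0   1   2   3   4   5   6   7   8   9  10  11  12  13  14  15  16
  0   T   F   F   F   F   F   F   F   F   F   F   F   F   F   F   F   F
  1   T   F   F   F   F   T   F   F   F   F   F   F   F   F   F   F   F
  2   T   F   F   F   F   T   T   F   F   F   F   T   F   F   F   F   F
  3   T   F   F   F   F   T   T   T   F   F   F   T   T   T   F   F   F
  4   T   F   F   F   F   T   T   T   F   F   F   T   T   T   F   F   F
  5   T   F   F   F   F   T   T   T   F   F   T   T   T   T   F   F   T
  6   T   F   F   F   F   T   T   T   F   F   T   T   T   T   F   T   T

10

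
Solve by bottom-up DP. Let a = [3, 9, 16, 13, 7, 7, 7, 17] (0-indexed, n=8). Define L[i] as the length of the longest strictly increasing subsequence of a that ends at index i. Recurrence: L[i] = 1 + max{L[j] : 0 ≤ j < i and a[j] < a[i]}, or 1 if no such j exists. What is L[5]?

2

   i    0    1    2    3    4    5    6    7
a[i]    3    9   16   13    7    7    7   17
L[i]    1    2    3    3    2    2    2    4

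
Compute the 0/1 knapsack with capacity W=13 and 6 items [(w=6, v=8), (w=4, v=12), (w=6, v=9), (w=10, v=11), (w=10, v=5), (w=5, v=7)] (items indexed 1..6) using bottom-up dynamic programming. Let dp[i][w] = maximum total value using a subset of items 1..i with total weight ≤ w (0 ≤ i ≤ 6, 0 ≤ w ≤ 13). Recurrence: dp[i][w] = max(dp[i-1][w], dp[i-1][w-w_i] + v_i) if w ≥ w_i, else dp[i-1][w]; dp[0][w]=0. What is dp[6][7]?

12

i\w   0   1   2   3   4   5   6   7   8   9  10  11  12  13
  0   0   0   0   0   0   0   0   0   0   0   0   0   0   0
  1   0   0   0   0   0   0   8   8   8   8   8   8   8   8
  2   0   0   0   0  12  12  12  12  12  12  20  20  20  20
  3   0   0   0   0  12  12  12  12  12  12  21  21  21  21
  4   0   0   0   0  12  12  12  12  12  12  21  21  21  21
  5   0   0   0   0  12  12  12  12  12  12  21  21  21  21
  6   0   0   0   0  12  12  12  12  12  19  21  21  21  21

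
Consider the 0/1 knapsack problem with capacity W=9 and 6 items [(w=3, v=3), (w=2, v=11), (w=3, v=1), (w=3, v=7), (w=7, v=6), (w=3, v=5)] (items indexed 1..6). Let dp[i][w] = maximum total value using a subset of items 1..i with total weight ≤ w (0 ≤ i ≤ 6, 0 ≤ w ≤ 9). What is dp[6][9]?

i\w   0   1   2   3   4   5   6   7   8   9
  0   0   0   0   0   0   0   0   0   0   0
  1   0   0   0   3   3   3   3   3   3   3
  2   0   0  11  11  11  14  14  14  14  14
  3   0   0  11  11  11  14  14  14  15  15
  4   0   0  11  11  11  18  18  18  21  21
  5   0   0  11  11  11  18  18  18  21  21
  6   0   0  11  11  11  18  18  18  23  23

23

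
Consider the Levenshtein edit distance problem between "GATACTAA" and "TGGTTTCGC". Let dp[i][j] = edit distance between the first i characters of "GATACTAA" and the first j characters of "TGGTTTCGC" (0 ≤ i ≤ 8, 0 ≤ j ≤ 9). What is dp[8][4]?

6

   ''  T  G  G  T  T  T  C  G  C
''  0  1  2  3  4  5  6  7  8  9
 G  1  1  1  2  3  4  5  6  7  8
 A  2  2  2  2  3  4  5  6  7  8
 T  3  2  3  3  2  3  4  5  6  7
 A  4  3  3  4  3  3  4  5  6  7
 C  5  4  4  4  4  4  4  4  5  6
 T  6  5  5  5  4  4  4  5  5  6
 A  7  6  6  6  5  5  5  5  6  6
 A  8  7  7  7  6  6  6  6  6  7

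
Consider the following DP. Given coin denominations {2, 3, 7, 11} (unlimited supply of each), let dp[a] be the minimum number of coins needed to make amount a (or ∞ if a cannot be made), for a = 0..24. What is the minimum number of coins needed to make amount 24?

 a  0  1  2  3  4  5  6  7  8  9 10 11 12 13 14 15 16 17 18 19 20 21 22 23 24
dp  0  -  1  1  2  2  2  1  3  2  2  1  3  2  2  3  3  3  2  4  3  3  2  4  3
(- denotes ∞ / unreachable)

3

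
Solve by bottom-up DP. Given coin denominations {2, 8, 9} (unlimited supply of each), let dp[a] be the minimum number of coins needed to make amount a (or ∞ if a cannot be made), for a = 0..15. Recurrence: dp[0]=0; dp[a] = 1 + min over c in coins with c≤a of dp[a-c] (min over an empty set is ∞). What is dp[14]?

 a  0  1  2  3  4  5  6  7  8  9 10 11 12 13 14 15
dp  0  -  1  -  2  -  3  -  1  1  2  2  3  3  4  4
(- denotes ∞ / unreachable)

4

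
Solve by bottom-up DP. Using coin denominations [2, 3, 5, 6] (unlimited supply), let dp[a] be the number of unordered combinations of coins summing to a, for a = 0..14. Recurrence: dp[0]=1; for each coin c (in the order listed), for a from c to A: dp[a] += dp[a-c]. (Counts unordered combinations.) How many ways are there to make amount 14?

after  coin     0     1     2     3     4     5     6     7     8     9    10    11    12    13    14
          2     1     0     1     0     1     0     1     0     1     0     1     0     1     0     1
          3     1     0     1     1     1     1     2     1     2     2     2     2     3     2     3
          5     1     0     1     1     1     2     2     2     3     3     4     4     5     5     6
          6     1     0     1     1     1     2     3     2     4     4     5     6     8     7    10

10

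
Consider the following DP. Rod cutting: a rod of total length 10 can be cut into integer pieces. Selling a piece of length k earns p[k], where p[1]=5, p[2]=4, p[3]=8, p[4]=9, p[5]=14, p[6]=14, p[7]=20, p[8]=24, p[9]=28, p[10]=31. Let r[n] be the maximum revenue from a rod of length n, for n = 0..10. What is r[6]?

   n    0    1    2    3    4    5    6    7    8    9   10
r[n]    0    5   10   15   20   25   30   35   40   45   50

30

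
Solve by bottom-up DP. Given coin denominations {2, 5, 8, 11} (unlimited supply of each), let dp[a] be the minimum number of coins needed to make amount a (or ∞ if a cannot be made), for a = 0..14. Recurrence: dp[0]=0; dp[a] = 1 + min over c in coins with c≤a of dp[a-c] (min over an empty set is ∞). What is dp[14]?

4

 a  0  1  2  3  4  5  6  7  8  9 10 11 12 13 14
dp  0  -  1  -  2  1  3  2  1  3  2  1  3  2  4
(- denotes ∞ / unreachable)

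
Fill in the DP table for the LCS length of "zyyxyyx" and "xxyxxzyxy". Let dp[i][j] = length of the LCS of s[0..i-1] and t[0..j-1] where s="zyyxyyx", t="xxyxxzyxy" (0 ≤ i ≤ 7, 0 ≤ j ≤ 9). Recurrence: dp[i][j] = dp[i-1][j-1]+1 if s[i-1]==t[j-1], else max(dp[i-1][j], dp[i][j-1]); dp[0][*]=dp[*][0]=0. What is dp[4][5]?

   ''  x  x  y  x  x  z  y  x  y
''  0  0  0  0  0  0  0  0  0  0
 z  0  0  0  0  0  0  1  1  1  1
 y  0  0  0  1  1  1  1  2  2  2
 y  0  0  0  1  1  1  1  2  2  3
 x  0  1  1  1  2  2  2  2  3  3
 y  0  1  1  2  2  2  2  3  3  4
 y  0  1  1  2  2  2  2  3  3  4
 x  0  1  2  2  3  3  3  3  4  4

2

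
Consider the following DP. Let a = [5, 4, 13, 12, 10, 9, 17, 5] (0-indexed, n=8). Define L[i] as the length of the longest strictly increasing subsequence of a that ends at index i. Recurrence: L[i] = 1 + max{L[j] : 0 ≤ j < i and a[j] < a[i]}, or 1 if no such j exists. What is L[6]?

3

   i    0    1    2    3    4    5    6    7
a[i]    5    4   13   12   10    9   17    5
L[i]    1    1    2    2    2    2    3    2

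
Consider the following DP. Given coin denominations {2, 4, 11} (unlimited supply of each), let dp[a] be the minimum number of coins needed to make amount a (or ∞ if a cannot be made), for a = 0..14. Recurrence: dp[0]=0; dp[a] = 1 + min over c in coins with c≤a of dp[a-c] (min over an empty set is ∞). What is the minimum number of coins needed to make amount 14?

4

 a  0  1  2  3  4  5  6  7  8  9 10 11 12 13 14
dp  0  -  1  -  1  -  2  -  2  -  3  1  3  2  4
(- denotes ∞ / unreachable)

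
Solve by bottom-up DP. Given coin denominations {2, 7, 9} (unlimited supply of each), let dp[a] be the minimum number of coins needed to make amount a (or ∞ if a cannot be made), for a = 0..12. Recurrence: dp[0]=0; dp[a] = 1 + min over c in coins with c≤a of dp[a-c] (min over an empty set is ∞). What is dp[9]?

1

 a  0  1  2  3  4  5  6  7  8  9 10 11 12
dp  0  -  1  -  2  -  3  1  4  1  5  2  6
(- denotes ∞ / unreachable)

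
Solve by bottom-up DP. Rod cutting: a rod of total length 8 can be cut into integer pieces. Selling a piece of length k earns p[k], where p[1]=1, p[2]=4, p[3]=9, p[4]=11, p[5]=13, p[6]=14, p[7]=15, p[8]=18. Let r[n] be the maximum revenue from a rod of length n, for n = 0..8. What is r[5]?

13

   n    0    1    2    3    4    5    6    7    8
r[n]    0    1    4    9   11   13   18   20   22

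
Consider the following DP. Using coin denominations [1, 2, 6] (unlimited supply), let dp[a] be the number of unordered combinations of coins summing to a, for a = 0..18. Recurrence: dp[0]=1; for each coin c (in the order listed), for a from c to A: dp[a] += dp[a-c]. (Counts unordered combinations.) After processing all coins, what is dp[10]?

after  coin     0     1     2     3     4     5     6     7     8     9    10    11    12    13    14    15    16    17    18
          1     1     1     1     1     1     1     1     1     1     1     1     1     1     1     1     1     1     1     1
          2     1     1     2     2     3     3     4     4     5     5     6     6     7     7     8     8     9     9    10
          6     1     1     2     2     3     3     5     5     7     7     9     9    12    12    15    15    18    18    22

9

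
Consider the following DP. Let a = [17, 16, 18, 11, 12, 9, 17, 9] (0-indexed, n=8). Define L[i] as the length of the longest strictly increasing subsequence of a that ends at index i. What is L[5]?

1

   i    0    1    2    3    4    5    6    7
a[i]   17   16   18   11   12    9   17    9
L[i]    1    1    2    1    2    1    3    1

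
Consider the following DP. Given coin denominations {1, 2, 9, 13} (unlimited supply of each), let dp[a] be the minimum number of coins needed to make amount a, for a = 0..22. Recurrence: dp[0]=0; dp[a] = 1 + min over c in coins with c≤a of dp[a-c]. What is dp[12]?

 a  0  1  2  3  4  5  6  7  8  9 10 11 12 13 14 15 16 17 18 19 20 21 22
dp  0  1  1  2  2  3  3  4  4  1  2  2  3  1  2  2  3  3  2  3  3  4  2

3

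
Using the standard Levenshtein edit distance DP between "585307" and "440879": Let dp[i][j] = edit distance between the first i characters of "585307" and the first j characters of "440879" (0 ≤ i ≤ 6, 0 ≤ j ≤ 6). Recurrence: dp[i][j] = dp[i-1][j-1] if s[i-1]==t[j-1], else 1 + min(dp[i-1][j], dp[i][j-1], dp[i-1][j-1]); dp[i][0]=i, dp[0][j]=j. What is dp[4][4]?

4

   ''  4  4  0  8  7  9
''  0  1  2  3  4  5  6
 5  1  1  2  3  4  5  6
 8  2  2  2  3  3  4  5
 5  3  3  3  3  4  4  5
 3  4  4  4  4  4  5  5
 0  5  5  5  4  5  5  6
 7  6  6  6  5  5  5  6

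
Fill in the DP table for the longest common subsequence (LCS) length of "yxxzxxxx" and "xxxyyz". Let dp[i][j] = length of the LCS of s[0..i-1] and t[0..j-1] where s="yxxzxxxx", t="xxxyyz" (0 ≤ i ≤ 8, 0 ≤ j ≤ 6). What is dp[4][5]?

2

   ''  x  x  x  y  y  z
''  0  0  0  0  0  0  0
 y  0  0  0  0  1  1  1
 x  0  1  1  1  1  1  1
 x  0  1  2  2  2  2  2
 z  0  1  2  2  2  2  3
 x  0  1  2  3  3  3  3
 x  0  1  2  3  3  3  3
 x  0  1  2  3  3  3  3
 x  0  1  2  3  3  3  3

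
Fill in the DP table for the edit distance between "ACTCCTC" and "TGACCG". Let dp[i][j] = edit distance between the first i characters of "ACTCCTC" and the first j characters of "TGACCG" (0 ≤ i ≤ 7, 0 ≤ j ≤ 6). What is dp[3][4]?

3

   ''  T  G  A  C  C  G
''  0  1  2  3  4  5  6
 A  1  1  2  2  3  4  5
 C  2  2  2  3  2  3  4
 T  3  2  3  3  3  3  4
 C  4  3  3  4  3  3  4
 C  5  4  4  4  4  3  4
 T  6  5  5  5  5  4  4
 C  7  6  6  6  5  5  5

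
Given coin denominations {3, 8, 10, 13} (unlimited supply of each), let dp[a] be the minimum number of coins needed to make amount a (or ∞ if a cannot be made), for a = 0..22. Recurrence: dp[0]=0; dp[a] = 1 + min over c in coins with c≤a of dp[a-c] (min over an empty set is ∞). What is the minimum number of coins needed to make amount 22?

 a  0  1  2  3  4  5  6  7  8  9 10 11 12 13 14 15 16 17 18 19 20 21 22
dp  0  -  -  1  -  -  2  -  1  3  1  2  4  1  3  5  2  4  2  3  2  2  4
(- denotes ∞ / unreachable)

4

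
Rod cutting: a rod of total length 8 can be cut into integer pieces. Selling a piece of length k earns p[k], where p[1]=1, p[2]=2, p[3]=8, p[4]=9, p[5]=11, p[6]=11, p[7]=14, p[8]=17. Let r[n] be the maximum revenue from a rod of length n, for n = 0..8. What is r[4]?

   n    0    1    2    3    4    5    6    7    8
r[n]    0    1    2    8    9   11   16   17   19

9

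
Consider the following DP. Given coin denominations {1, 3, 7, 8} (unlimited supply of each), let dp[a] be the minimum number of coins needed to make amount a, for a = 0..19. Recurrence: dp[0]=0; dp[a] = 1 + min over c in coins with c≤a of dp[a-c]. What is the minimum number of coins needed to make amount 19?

3

 a  0  1  2  3  4  5  6  7  8  9 10 11 12 13 14 15 16 17 18 19
dp  0  1  2  1  2  3  2  1  1  2  2  2  3  3  2  2  2  3  3  3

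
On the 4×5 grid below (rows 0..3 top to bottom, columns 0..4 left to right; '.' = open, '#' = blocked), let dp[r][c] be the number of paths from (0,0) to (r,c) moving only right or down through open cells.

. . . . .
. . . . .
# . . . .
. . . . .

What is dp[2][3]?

r\c   0   1   2   3   4
  0   1   1   1   1   1
  1   1   2   3   4   5
  2   0   2   5   9  14
  3   0   2   7  16  30

9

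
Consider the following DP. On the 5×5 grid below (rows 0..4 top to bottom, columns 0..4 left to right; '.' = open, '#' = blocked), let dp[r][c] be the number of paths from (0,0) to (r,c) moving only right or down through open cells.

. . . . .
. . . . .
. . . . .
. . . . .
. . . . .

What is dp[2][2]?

6

r\c   0   1   2   3   4
  0   1   1   1   1   1
  1   1   2   3   4   5
  2   1   3   6  10  15
  3   1   4  10  20  35
  4   1   5  15  35  70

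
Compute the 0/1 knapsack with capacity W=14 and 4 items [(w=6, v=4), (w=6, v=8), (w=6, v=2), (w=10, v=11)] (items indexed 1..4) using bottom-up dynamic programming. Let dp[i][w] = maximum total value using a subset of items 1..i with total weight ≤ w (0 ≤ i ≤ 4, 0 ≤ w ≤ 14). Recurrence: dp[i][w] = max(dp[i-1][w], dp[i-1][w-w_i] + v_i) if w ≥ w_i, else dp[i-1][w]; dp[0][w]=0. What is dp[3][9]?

8

i\w   0   1   2   3   4   5   6   7   8   9  10  11  12  13  14
  0   0   0   0   0   0   0   0   0   0   0   0   0   0   0   0
  1   0   0   0   0   0   0   4   4   4   4   4   4   4   4   4
  2   0   0   0   0   0   0   8   8   8   8   8   8  12  12  12
  3   0   0   0   0   0   0   8   8   8   8   8   8  12  12  12
  4   0   0   0   0   0   0   8   8   8   8  11  11  12  12  12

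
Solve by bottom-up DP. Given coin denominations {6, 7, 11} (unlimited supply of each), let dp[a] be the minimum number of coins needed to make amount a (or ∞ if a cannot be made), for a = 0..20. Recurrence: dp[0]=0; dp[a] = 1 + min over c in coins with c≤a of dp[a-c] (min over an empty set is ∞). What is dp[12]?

 a  0  1  2  3  4  5  6  7  8  9 10 11 12 13 14 15 16 17 18 19 20
dp  0  -  -  -  -  -  1  1  -  -  -  1  2  2  2  -  -  2  2  3  3
(- denotes ∞ / unreachable)

2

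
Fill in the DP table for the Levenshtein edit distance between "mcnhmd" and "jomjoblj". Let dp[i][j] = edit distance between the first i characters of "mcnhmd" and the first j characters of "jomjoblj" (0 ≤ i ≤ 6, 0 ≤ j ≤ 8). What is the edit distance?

   ''  j  o  m  j  o  b  l  j
''  0  1  2  3  4  5  6  7  8
 m  1  1  2  2  3  4  5  6  7
 c  2  2  2  3  3  4  5  6  7
 n  3  3  3  3  4  4  5  6  7
 h  4  4  4  4  4  5  5  6  7
 m  5  5  5  4  5  5  6  6  7
 d  6  6  6  5  5  6  6  7  7

7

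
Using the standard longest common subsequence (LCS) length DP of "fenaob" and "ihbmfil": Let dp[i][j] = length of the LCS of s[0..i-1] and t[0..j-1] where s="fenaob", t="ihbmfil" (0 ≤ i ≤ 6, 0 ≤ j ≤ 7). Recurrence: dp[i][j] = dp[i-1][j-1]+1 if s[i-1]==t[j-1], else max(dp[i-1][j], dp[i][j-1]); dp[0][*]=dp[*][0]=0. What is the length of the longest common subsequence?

1

   ''  i  h  b  m  f  i  l
''  0  0  0  0  0  0  0  0
 f  0  0  0  0  0  1  1  1
 e  0  0  0  0  0  1  1  1
 n  0  0  0  0  0  1  1  1
 a  0  0  0  0  0  1  1  1
 o  0  0  0  0  0  1  1  1
 b  0  0  0  1  1  1  1  1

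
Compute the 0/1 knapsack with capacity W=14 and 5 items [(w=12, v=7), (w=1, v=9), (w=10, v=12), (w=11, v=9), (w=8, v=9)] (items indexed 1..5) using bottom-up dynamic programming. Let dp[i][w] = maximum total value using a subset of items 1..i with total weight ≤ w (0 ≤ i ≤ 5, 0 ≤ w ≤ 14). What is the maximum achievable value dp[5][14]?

i\w   0   1   2   3   4   5   6   7   8   9  10  11  12  13  14
  0   0   0   0   0   0   0   0   0   0   0   0   0   0   0   0
  1   0   0   0   0   0   0   0   0   0   0   0   0   7   7   7
  2   0   9   9   9   9   9   9   9   9   9   9   9   9  16  16
  3   0   9   9   9   9   9   9   9   9   9  12  21  21  21  21
  4   0   9   9   9   9   9   9   9   9   9  12  21  21  21  21
  5   0   9   9   9   9   9   9   9   9  18  18  21  21  21  21

21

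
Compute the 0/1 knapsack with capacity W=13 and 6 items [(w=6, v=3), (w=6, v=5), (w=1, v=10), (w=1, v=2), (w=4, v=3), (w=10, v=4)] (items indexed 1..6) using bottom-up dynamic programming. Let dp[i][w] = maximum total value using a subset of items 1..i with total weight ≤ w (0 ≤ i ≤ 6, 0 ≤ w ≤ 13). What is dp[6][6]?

i\w   0   1   2   3   4   5   6   7   8   9  10  11  12  13
  0   0   0   0   0   0   0   0   0   0   0   0   0   0   0
  1   0   0   0   0   0   0   3   3   3   3   3   3   3   3
  2   0   0   0   0   0   0   5   5   5   5   5   5   8   8
  3   0  10  10  10  10  10  10  15  15  15  15  15  15  18
  4   0  10  12  12  12  12  12  15  17  17  17  17  17  18
  5   0  10  12  12  12  13  15  15  17  17  17  18  20  20
  6   0  10  12  12  12  13  15  15  17  17  17  18  20  20

15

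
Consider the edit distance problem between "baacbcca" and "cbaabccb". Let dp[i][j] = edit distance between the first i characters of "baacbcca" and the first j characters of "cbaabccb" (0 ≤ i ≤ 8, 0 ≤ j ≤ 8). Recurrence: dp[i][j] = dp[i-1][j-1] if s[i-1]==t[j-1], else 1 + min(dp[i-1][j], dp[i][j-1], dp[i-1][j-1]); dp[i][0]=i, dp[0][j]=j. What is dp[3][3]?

   ''  c  b  a  a  b  c  c  b
''  0  1  2  3  4  5  6  7  8
 b  1  1  1  2  3  4  5  6  7
 a  2  2  2  1  2  3  4  5  6
 a  3  3  3  2  1  2  3  4  5
 c  4  3  4  3  2  2  2  3  4
 b  5  4  3  4  3  2  3  3  3
 c  6  5  4  4  4  3  2  3  4
 c  7  6  5  5  5  4  3  2  3
 a  8  7  6  5  5  5  4  3  3

2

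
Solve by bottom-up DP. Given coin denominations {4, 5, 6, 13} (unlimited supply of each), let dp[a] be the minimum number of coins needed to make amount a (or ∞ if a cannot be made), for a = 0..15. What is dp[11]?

2

 a  0  1  2  3  4  5  6  7  8  9 10 11 12 13 14 15
dp  0  -  -  -  1  1  1  -  2  2  2  2  2  1  3  3
(- denotes ∞ / unreachable)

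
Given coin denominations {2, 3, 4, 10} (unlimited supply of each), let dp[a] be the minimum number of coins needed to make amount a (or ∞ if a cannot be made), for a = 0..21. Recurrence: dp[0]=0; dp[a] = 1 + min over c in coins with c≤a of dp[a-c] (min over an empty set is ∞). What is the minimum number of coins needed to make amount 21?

 a  0  1  2  3  4  5  6  7  8  9 10 11 12 13 14 15 16 17 18 19 20 21
dp  0  -  1  1  1  2  2  2  2  3  1  3  2  2  2  3  3  3  3  4  2  4
(- denotes ∞ / unreachable)

4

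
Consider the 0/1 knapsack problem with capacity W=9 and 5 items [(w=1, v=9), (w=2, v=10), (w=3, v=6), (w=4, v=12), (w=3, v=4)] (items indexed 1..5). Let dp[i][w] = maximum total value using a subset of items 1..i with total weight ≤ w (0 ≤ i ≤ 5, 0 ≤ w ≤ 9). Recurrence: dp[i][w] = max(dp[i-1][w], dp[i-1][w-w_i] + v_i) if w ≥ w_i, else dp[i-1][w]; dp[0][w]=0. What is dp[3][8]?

i\w   0   1   2   3   4   5   6   7   8   9
  0   0   0   0   0   0   0   0   0   0   0
  1   0   9   9   9   9   9   9   9   9   9
  2   0   9  10  19  19  19  19  19  19  19
  3   0   9  10  19  19  19  25  25  25  25
  4   0   9  10  19  19  21  25  31  31  31
  5   0   9  10  19  19  21  25  31  31  31

25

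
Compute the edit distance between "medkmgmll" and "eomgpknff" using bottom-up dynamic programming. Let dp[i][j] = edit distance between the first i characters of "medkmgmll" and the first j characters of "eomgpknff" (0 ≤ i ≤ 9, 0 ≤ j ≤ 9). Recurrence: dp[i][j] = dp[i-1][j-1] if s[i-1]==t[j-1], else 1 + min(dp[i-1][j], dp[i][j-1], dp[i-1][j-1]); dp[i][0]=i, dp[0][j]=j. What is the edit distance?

   ''  e  o  m  g  p  k  n  f  f
''  0  1  2  3  4  5  6  7  8  9
 m  1  1  2  2  3  4  5  6  7  8
 e  2  1  2  3  3  4  5  6  7  8
 d  3  2  2  3  4  4  5  6  7  8
 k  4  3  3  3  4  5  4  5  6  7
 m  5  4  4  3  4  5  5  5  6  7
 g  6  5  5  4  3  4  5  6  6  7
 m  7  6  6  5  4  4  5  6  7  7
 l  8  7  7  6  5  5  5  6  7  8
 l  9  8  8  7  6  6  6  6  7  8

8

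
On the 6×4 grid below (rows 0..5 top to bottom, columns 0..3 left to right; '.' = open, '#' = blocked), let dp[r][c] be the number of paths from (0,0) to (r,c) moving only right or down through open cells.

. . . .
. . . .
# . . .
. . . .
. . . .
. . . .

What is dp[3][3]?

r\c   0   1   2   3
  0   1   1   1   1
  1   1   2   3   4
  2   0   2   5   9
  3   0   2   7  16
  4   0   2   9  25
  5   0   2  11  36

16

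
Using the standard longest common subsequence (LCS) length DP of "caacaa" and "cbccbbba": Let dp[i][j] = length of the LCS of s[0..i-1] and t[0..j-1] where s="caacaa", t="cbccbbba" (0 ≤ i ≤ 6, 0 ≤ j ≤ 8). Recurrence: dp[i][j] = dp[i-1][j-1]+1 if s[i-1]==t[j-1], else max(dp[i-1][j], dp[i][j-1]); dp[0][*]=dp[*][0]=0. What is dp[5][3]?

   ''  c  b  c  c  b  b  b  a
''  0  0  0  0  0  0  0  0  0
 c  0  1  1  1  1  1  1  1  1
 a  0  1  1  1  1  1  1  1  2
 a  0  1  1  1  1  1  1  1  2
 c  0  1  1  2  2  2  2  2  2
 a  0  1  1  2  2  2  2  2  3
 a  0  1  1  2  2  2  2  2  3

2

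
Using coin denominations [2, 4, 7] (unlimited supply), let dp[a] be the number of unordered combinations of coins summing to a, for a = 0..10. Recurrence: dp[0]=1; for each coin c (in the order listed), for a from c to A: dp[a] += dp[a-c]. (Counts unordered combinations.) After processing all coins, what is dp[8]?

3

after  coin     0     1     2     3     4     5     6     7     8     9    10
          2     1     0     1     0     1     0     1     0     1     0     1
          4     1     0     1     0     2     0     2     0     3     0     3
          7     1     0     1     0     2     0     2     1     3     1     3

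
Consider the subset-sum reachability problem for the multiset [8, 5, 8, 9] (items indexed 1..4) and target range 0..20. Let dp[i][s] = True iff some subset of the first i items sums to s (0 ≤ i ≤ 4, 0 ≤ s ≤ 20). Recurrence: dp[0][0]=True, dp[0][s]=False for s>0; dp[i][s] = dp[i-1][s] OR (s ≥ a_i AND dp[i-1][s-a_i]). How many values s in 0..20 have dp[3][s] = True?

i\s   0   1   2   3   4   5   6   7   8   9  10  11  12  13  14  15  16  17  18  19  20
  0   T   F   F   F   F   F   F   F   F   F   F   F   F   F   F   F   F   F   F   F   F
  1   T   F   F   F   F   F   F   F   T   F   F   F   F   F   F   F   F   F   F   F   F
  2   T   F   F   F   F   T   F   F   T   F   F   F   F   T   F   F   F   F   F   F   F
  3   T   F   F   F   F   T   F   F   T   F   F   F   F   T   F   F   T   F   F   F   F
  4   T   F   F   F   F   T   F   F   T   T   F   F   F   T   T   F   T   T   F   F   F

5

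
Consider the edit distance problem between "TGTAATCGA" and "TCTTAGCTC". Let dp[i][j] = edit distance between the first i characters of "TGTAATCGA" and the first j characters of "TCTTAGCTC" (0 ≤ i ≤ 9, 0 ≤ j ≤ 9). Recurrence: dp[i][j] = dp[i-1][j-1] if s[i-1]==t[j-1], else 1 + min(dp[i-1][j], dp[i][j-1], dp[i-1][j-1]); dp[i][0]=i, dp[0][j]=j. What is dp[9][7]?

   ''  T  C  T  T  A  G  C  T  C
''  0  1  2  3  4  5  6  7  8  9
 T  1  0  1  2  3  4  5  6  7  8
 G  2  1  1  2  3  4  4  5  6  7
 T  3  2  2  1  2  3  4  5  5  6
 A  4  3  3  2  2  2  3  4  5  6
 A  5  4  4  3  3  2  3  4  5  6
 T  6  5  5  4  3  3  3  4  4  5
 C  7  6  5  5  4  4  4  3  4  4
 G  8  7  6  6  5  5  4  4  4  5
 A  9  8  7  7  6  5  5  5  5  5

5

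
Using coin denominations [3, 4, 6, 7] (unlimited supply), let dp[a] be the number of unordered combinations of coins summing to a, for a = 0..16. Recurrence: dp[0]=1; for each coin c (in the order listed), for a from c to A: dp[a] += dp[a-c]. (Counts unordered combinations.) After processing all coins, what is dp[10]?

after  coin     0     1     2     3     4     5     6     7     8     9    10    11    12    13    14    15    16
          3     1     0     0     1     0     0     1     0     0     1     0     0     1     0     0     1     0
          4     1     0     0     1     1     0     1     1     1     1     1     1     2     1     1     2     2
          6     1     0     0     1     1     0     2     1     1     2     2     1     4     2     2     4     4
          7     1     0     0     1     1     0     2     2     1     2     3     2     4     4     4     5     6

3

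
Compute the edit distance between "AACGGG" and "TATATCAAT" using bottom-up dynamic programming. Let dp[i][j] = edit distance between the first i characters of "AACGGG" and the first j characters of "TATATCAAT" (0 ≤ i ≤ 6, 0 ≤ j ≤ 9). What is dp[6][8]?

   ''  T  A  T  A  T  C  A  A  T
''  0  1  2  3  4  5  6  7  8  9
 A  1  1  1  2  3  4  5  6  7  8
 A  2  2  1  2  2  3  4  5  6  7
 C  3  3  2  2  3  3  3  4  5  6
 G  4  4  3  3  3  4  4  4  5  6
 G  5  5  4  4  4  4  5  5  5  6
 G  6  6  5  5  5  5  5  6  6  6

6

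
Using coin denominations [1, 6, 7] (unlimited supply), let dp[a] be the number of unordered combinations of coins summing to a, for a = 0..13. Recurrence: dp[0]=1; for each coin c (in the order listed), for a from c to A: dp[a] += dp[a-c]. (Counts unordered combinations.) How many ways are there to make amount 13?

after  coin     0     1     2     3     4     5     6     7     8     9    10    11    12    13
          1     1     1     1     1     1     1     1     1     1     1     1     1     1     1
          6     1     1     1     1     1     1     2     2     2     2     2     2     3     3
          7     1     1     1     1     1     1     2     3     3     3     3     3     4     5

5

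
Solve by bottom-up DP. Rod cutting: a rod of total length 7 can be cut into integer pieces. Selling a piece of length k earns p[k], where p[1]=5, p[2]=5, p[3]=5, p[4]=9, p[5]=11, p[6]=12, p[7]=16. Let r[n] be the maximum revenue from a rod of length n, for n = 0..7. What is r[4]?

20

   n    0    1    2    3    4    5    6    7
r[n]    0    5   10   15   20   25   30   35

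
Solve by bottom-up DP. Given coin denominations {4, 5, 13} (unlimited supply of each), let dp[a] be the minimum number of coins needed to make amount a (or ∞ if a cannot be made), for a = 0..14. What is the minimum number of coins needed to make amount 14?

 a  0  1  2  3  4  5  6  7  8  9 10 11 12 13 14
dp  0  -  -  -  1  1  -  -  2  2  2  -  3  1  3
(- denotes ∞ / unreachable)

3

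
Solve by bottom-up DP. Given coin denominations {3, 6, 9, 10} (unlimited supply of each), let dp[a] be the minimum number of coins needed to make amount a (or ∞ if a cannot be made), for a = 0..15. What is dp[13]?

 a  0  1  2  3  4  5  6  7  8  9 10 11 12 13 14 15
dp  0  -  -  1  -  -  1  -  -  1  1  -  2  2  -  2
(- denotes ∞ / unreachable)

2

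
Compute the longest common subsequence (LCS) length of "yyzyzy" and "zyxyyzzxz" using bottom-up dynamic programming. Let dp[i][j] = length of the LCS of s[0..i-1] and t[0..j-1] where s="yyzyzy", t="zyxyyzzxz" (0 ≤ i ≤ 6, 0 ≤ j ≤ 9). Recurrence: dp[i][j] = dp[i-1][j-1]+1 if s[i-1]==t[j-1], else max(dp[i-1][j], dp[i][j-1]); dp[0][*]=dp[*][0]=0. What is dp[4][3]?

   ''  z  y  x  y  y  z  z  x  z
''  0  0  0  0  0  0  0  0  0  0
 y  0  0  1  1  1  1  1  1  1  1
 y  0  0  1  1  2  2  2  2  2  2
 z  0  1  1  1  2  2  3  3  3  3
 y  0  1  2  2  2  3  3  3  3  3
 z  0  1  2  2  2  3  4  4  4  4
 y  0  1  2  2  3  3  4  4  4  4

2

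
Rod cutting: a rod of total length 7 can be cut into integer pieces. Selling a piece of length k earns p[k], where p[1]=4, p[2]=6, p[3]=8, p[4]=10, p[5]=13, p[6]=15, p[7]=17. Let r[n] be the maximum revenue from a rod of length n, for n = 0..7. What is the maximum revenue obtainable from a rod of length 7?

   n    0    1    2    3    4    5    6    7
r[n]    0    4    8   12   16   20   24   28

28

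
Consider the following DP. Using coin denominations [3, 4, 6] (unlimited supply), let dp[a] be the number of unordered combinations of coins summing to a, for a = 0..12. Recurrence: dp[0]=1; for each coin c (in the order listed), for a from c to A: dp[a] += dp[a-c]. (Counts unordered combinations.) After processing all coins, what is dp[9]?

after  coin     0     1     2     3     4     5     6     7     8     9    10    11    12
          3     1     0     0     1     0     0     1     0     0     1     0     0     1
          4     1     0     0     1     1     0     1     1     1     1     1     1     2
          6     1     0     0     1     1     0     2     1     1     2     2     1     4

2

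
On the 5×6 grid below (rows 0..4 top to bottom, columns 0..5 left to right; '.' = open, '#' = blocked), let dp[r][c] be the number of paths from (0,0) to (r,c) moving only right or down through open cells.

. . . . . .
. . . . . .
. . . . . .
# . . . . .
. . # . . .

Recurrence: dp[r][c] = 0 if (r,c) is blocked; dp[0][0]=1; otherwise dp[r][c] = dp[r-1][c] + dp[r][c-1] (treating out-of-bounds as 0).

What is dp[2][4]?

r\c   0   1   2   3   4   5
  0   1   1   1   1   1   1
  1   1   2   3   4   5   6
  2   1   3   6  10  15  21
  3   0   3   9  19  34  55
  4   0   3   0  19  53 108

15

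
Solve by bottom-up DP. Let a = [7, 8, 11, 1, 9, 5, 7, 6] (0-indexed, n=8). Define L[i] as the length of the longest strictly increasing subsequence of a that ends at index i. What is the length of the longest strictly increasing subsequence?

3

   i    0    1    2    3    4    5    6    7
a[i]    7    8   11    1    9    5    7    6
L[i]    1    2    3    1    3    2    3    3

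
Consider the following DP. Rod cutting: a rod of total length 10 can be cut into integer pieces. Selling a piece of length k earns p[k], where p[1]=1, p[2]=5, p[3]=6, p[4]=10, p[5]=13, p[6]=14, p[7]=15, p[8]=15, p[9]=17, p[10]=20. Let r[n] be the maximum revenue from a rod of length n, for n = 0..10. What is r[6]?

15

   n    0    1    2    3    4    5    6    7    8    9   10
r[n]    0    1    5    6   10   13   15   18   20   23   26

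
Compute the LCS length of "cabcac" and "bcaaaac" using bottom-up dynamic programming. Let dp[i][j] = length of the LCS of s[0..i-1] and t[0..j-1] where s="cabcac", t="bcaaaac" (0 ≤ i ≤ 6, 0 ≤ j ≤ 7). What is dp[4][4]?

2

   ''  b  c  a  a  a  a  c
''  0  0  0  0  0  0  0  0
 c  0  0  1  1  1  1  1  1
 a  0  0  1  2  2  2  2  2
 b  0  1  1  2  2  2  2  2
 c  0  1  2  2  2  2  2  3
 a  0  1  2  3  3  3  3  3
 c  0  1  2  3  3  3  3  4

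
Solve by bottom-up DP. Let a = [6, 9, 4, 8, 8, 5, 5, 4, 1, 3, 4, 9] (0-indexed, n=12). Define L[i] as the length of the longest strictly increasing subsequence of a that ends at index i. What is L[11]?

4

   i    0    1    2    3    4    5    6    7    8    9   10   11
a[i]    6    9    4    8    8    5    5    4    1    3    4    9
L[i]    1    2    1    2    2    2    2    1    1    2    3    4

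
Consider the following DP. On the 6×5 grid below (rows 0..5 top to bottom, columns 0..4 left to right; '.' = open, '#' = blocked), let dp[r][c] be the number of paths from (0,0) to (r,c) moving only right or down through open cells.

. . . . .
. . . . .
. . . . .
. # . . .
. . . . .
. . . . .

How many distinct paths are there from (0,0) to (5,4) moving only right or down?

86

r\c   0   1   2   3   4
  0   1   1   1   1   1
  1   1   2   3   4   5
  2   1   3   6  10  15
  3   1   0   6  16  31
  4   1   1   7  23  54
  5   1   2   9  32  86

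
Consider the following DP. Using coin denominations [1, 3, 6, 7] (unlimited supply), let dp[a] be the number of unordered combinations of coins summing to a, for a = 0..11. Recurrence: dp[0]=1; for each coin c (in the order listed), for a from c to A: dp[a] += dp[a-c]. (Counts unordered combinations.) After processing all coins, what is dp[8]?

after  coin     0     1     2     3     4     5     6     7     8     9    10    11
          1     1     1     1     1     1     1     1     1     1     1     1     1
          3     1     1     1     2     2     2     3     3     3     4     4     4
          6     1     1     1     2     2     2     4     4     4     6     6     6
          7     1     1     1     2     2     2     4     5     5     7     8     8

5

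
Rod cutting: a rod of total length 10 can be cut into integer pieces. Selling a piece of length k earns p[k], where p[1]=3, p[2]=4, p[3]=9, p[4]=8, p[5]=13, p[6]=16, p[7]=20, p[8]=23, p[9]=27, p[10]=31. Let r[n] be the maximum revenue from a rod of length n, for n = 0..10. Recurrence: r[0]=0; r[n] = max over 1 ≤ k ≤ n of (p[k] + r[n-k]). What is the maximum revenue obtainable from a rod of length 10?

   n    0    1    2    3    4    5    6    7    8    9   10
r[n]    0    3    6    9   12   15   18   21   24   27   31

31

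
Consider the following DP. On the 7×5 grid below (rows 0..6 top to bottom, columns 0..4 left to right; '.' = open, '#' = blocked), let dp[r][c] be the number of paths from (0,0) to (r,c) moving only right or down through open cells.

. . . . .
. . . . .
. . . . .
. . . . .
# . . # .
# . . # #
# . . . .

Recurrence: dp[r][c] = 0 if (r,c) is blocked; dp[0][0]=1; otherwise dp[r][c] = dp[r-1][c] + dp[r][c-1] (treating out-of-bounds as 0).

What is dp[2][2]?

6

r\c   0   1   2   3   4
  0   1   1   1   1   1
  1   1   2   3   4   5
  2   1   3   6  10  15
  3   1   4  10  20  35
  4   0   4  14   0  35
  5   0   4  18   0   0
  6   0   4  22  22  22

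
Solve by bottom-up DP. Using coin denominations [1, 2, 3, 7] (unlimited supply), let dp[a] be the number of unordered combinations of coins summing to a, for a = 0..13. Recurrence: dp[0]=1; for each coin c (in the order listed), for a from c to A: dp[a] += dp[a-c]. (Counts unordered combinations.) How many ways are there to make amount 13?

after  coin     0     1     2     3     4     5     6     7     8     9    10    11    12    13
          1     1     1     1     1     1     1     1     1     1     1     1     1     1     1
          2     1     1     2     2     3     3     4     4     5     5     6     6     7     7
          3     1     1     2     3     4     5     7     8    10    12    14    16    19    21
          7     1     1     2     3     4     5     7     9    11    14    17    20    24    28

28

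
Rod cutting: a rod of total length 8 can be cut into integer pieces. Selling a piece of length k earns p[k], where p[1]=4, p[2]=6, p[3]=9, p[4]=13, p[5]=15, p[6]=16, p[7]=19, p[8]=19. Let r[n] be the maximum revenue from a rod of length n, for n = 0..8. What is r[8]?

   n    0    1    2    3    4    5    6    7    8
r[n]    0    4    8   12   16   20   24   28   32

32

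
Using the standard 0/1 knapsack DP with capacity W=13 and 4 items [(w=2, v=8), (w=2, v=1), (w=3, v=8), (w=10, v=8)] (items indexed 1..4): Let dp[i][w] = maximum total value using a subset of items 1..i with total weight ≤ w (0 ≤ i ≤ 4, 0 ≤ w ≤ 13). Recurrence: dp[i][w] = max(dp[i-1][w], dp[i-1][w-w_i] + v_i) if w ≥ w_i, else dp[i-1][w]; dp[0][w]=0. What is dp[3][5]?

16

i\w   0   1   2   3   4   5   6   7   8   9  10  11  12  13
  0   0   0   0   0   0   0   0   0   0   0   0   0   0   0
  1   0   0   8   8   8   8   8   8   8   8   8   8   8   8
  2   0   0   8   8   9   9   9   9   9   9   9   9   9   9
  3   0   0   8   8   9  16  16  17  17  17  17  17  17  17
  4   0   0   8   8   9  16  16  17  17  17  17  17  17  17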